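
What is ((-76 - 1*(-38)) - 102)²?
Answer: 19600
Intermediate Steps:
((-76 - 1*(-38)) - 102)² = ((-76 + 38) - 102)² = (-38 - 102)² = (-140)² = 19600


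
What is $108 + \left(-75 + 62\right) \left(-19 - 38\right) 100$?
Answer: $74208$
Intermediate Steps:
$108 + \left(-75 + 62\right) \left(-19 - 38\right) 100 = 108 + \left(-13\right) \left(-57\right) 100 = 108 + 741 \cdot 100 = 108 + 74100 = 74208$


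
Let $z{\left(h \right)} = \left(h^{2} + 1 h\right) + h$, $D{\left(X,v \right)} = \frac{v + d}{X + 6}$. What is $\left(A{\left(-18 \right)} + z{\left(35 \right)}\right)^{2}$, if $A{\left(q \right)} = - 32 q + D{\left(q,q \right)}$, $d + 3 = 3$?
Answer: $\frac{14025025}{4} \approx 3.5063 \cdot 10^{6}$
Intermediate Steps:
$d = 0$ ($d = -3 + 3 = 0$)
$D{\left(X,v \right)} = \frac{v}{6 + X}$ ($D{\left(X,v \right)} = \frac{v + 0}{X + 6} = \frac{v}{6 + X}$)
$z{\left(h \right)} = h^{2} + 2 h$ ($z{\left(h \right)} = \left(h^{2} + h\right) + h = \left(h + h^{2}\right) + h = h^{2} + 2 h$)
$A{\left(q \right)} = - 32 q + \frac{q}{6 + q}$
$\left(A{\left(-18 \right)} + z{\left(35 \right)}\right)^{2} = \left(- \frac{18 \left(-191 - -576\right)}{6 - 18} + 35 \left(2 + 35\right)\right)^{2} = \left(- \frac{18 \left(-191 + 576\right)}{-12} + 35 \cdot 37\right)^{2} = \left(\left(-18\right) \left(- \frac{1}{12}\right) 385 + 1295\right)^{2} = \left(\frac{1155}{2} + 1295\right)^{2} = \left(\frac{3745}{2}\right)^{2} = \frac{14025025}{4}$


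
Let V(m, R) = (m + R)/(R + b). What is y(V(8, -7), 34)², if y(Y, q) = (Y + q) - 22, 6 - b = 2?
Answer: 1225/9 ≈ 136.11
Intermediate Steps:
b = 4 (b = 6 - 1*2 = 6 - 2 = 4)
V(m, R) = (R + m)/(4 + R) (V(m, R) = (m + R)/(R + 4) = (R + m)/(4 + R))
y(Y, q) = -22 + Y + q
y(V(8, -7), 34)² = (-22 + (-7 + 8)/(4 - 7) + 34)² = (-22 + 1/(-3) + 34)² = (-22 - ⅓*1 + 34)² = (-22 - ⅓ + 34)² = (35/3)² = 1225/9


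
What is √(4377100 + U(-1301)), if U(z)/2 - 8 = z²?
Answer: √7762318 ≈ 2786.1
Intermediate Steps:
U(z) = 16 + 2*z²
√(4377100 + U(-1301)) = √(4377100 + (16 + 2*(-1301)²)) = √(4377100 + (16 + 2*1692601)) = √(4377100 + (16 + 3385202)) = √(4377100 + 3385218) = √7762318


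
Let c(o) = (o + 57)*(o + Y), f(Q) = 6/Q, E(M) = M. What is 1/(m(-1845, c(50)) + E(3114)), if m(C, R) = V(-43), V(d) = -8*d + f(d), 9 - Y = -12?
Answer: 43/148688 ≈ 0.00028920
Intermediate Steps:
Y = 21 (Y = 9 - 1*(-12) = 9 + 12 = 21)
c(o) = (21 + o)*(57 + o) (c(o) = (o + 57)*(o + 21) = (57 + o)*(21 + o) = (21 + o)*(57 + o))
V(d) = -8*d + 6/d
m(C, R) = 14786/43 (m(C, R) = -8*(-43) + 6/(-43) = 344 + 6*(-1/43) = 344 - 6/43 = 14786/43)
1/(m(-1845, c(50)) + E(3114)) = 1/(14786/43 + 3114) = 1/(148688/43) = 43/148688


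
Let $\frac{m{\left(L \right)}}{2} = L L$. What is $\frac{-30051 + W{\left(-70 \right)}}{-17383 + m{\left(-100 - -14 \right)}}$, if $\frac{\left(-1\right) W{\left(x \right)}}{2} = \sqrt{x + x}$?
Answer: $\frac{30051}{2591} + \frac{4 i \sqrt{35}}{2591} \approx 11.598 + 0.0091333 i$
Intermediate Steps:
$m{\left(L \right)} = 2 L^{2}$ ($m{\left(L \right)} = 2 L L = 2 L^{2}$)
$W{\left(x \right)} = - 2 \sqrt{2} \sqrt{x}$ ($W{\left(x \right)} = - 2 \sqrt{x + x} = - 2 \sqrt{2 x} = - 2 \sqrt{2} \sqrt{x}$)
$\frac{-30051 + W{\left(-70 \right)}}{-17383 + m{\left(-100 - -14 \right)}} = \frac{-30051 - 2 \sqrt{2} \sqrt{-70}}{-17383 + 2 \left(-100 - -14\right)^{2}} = \frac{-30051 - 2 \sqrt{2} i \sqrt{70}}{-17383 + 2 \left(-100 + 14\right)^{2}} = \frac{-30051 - 4 i \sqrt{35}}{-17383 + 2 \left(-86\right)^{2}} = \frac{-30051 - 4 i \sqrt{35}}{-17383 + 2 \cdot 7396} = \frac{-30051 - 4 i \sqrt{35}}{-17383 + 14792} = \frac{-30051 - 4 i \sqrt{35}}{-2591} = \left(-30051 - 4 i \sqrt{35}\right) \left(- \frac{1}{2591}\right) = \frac{30051}{2591} + \frac{4 i \sqrt{35}}{2591}$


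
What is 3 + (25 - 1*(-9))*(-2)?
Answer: -65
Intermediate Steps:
3 + (25 - 1*(-9))*(-2) = 3 + (25 + 9)*(-2) = 3 + 34*(-2) = 3 - 68 = -65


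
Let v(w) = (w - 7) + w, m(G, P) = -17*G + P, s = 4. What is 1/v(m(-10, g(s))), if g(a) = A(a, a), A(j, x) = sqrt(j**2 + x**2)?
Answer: 333/110761 - 8*sqrt(2)/110761 ≈ 0.0029043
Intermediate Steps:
g(a) = sqrt(2)*sqrt(a**2) (g(a) = sqrt(a**2 + a**2) = sqrt(2*a**2) = sqrt(2)*sqrt(a**2))
m(G, P) = P - 17*G
v(w) = -7 + 2*w (v(w) = (-7 + w) + w = -7 + 2*w)
1/v(m(-10, g(s))) = 1/(-7 + 2*(sqrt(2)*sqrt(4**2) - 17*(-10))) = 1/(-7 + 2*(sqrt(2)*sqrt(16) + 170)) = 1/(-7 + 2*(sqrt(2)*4 + 170)) = 1/(-7 + 2*(4*sqrt(2) + 170)) = 1/(-7 + 2*(170 + 4*sqrt(2))) = 1/(-7 + (340 + 8*sqrt(2))) = 1/(333 + 8*sqrt(2))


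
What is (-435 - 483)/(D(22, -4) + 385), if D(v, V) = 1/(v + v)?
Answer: -13464/5647 ≈ -2.3843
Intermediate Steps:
D(v, V) = 1/(2*v)
(-435 - 483)/(D(22, -4) + 385) = (-435 - 483)/((½)/22 + 385) = -918/((½)*(1/22) + 385) = -918/(1/44 + 385) = -918/16941/44 = -918*44/16941 = -13464/5647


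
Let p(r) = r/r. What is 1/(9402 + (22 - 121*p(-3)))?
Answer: 1/9303 ≈ 0.00010749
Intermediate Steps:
p(r) = 1
1/(9402 + (22 - 121*p(-3))) = 1/(9402 + (22 - 121*1)) = 1/(9402 + (22 - 121)) = 1/(9402 - 99) = 1/9303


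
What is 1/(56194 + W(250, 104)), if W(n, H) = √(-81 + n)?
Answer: 1/56207 ≈ 1.7791e-5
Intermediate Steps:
1/(56194 + W(250, 104)) = 1/(56194 + √(-81 + 250)) = 1/(56194 + √169) = 1/(56194 + 13) = 1/56207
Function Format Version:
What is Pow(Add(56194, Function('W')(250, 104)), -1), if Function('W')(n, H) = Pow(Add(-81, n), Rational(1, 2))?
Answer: Rational(1, 56207) ≈ 1.7791e-5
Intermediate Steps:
Pow(Add(56194, Function('W')(250, 104)), -1) = Pow(Add(56194, Pow(Add(-81, 250), Rational(1, 2))), -1) = Pow(Add(56194, Pow(169, Rational(1, 2))), -1) = Pow(Add(56194, 13), -1) = Pow(56207, -1) = Rational(1, 56207)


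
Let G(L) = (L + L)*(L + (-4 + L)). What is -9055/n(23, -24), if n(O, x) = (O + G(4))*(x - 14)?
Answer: 1811/418 ≈ 4.3325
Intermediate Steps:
G(L) = 2*L*(-4 + 2*L) (G(L) = (2*L)*(-4 + 2*L) = 2*L*(-4 + 2*L))
n(O, x) = (-14 + x)*(32 + O) (n(O, x) = (O + 4*4*(-2 + 4))*(x - 14) = (O + 4*4*2)*(-14 + x) = (O + 32)*(-14 + x) = (32 + O)*(-14 + x) = (-14 + x)*(32 + O))
-9055/n(23, -24) = -9055/(-448 - 14*23 + 32*(-24) + 23*(-24)) = -9055/(-448 - 322 - 768 - 552) = -9055/(-2090) = -9055*(-1/2090) = 1811/418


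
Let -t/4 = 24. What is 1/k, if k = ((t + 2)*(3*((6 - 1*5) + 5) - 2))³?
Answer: -1/3402072064 ≈ -2.9394e-10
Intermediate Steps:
t = -96 (t = -4*24 = -96)
k = -3402072064 (k = ((-96 + 2)*(3*((6 - 1*5) + 5) - 2))³ = (-94*(3*((6 - 5) + 5) - 2))³ = (-94*(3*(1 + 5) - 2))³ = (-94*(3*6 - 2))³ = (-94*(18 - 2))³ = (-94*16)³ = (-1504)³ = -3402072064)
1/k = 1/(-3402072064) = -1/3402072064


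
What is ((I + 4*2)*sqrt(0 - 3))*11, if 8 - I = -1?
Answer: 187*I*sqrt(3) ≈ 323.89*I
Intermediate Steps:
I = 9 (I = 8 - 1*(-1) = 8 + 1 = 9)
((I + 4*2)*sqrt(0 - 3))*11 = ((9 + 4*2)*sqrt(0 - 3))*11 = ((9 + 8)*sqrt(-3))*11 = (17*(I*sqrt(3)))*11 = (17*I*sqrt(3))*11 = 187*I*sqrt(3)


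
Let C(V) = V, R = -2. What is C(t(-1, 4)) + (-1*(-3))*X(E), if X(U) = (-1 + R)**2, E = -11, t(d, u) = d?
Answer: 26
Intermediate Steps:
X(U) = 9 (X(U) = (-1 - 2)**2 = (-3)**2 = 9)
C(t(-1, 4)) + (-1*(-3))*X(E) = -1 - 1*(-3)*9 = -1 + 3*9 = -1 + 27 = 26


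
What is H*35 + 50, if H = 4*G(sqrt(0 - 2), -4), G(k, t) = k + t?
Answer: -510 + 140*I*sqrt(2) ≈ -510.0 + 197.99*I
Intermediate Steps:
H = -16 + 4*I*sqrt(2) (H = 4*(sqrt(0 - 2) - 4) = 4*(sqrt(-2) - 4) = 4*(I*sqrt(2) - 4) = 4*(-4 + I*sqrt(2)) = -16 + 4*I*sqrt(2) ≈ -16.0 + 5.6569*I)
H*35 + 50 = (-16 + 4*I*sqrt(2))*35 + 50 = (-560 + 140*I*sqrt(2)) + 50 = -510 + 140*I*sqrt(2)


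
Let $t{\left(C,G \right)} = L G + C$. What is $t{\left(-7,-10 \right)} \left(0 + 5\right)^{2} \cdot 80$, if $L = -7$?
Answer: $126000$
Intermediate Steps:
$t{\left(C,G \right)} = C - 7 G$ ($t{\left(C,G \right)} = - 7 G + C = C - 7 G$)
$t{\left(-7,-10 \right)} \left(0 + 5\right)^{2} \cdot 80 = \left(-7 - -70\right) \left(0 + 5\right)^{2} \cdot 80 = \left(-7 + 70\right) 5^{2} \cdot 80 = 63 \cdot 25 \cdot 80 = 1575 \cdot 80 = 126000$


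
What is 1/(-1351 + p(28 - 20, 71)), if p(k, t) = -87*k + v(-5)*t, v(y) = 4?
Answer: -1/1763 ≈ -0.00056721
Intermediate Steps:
p(k, t) = -87*k + 4*t
1/(-1351 + p(28 - 20, 71)) = 1/(-1351 + (-87*(28 - 20) + 4*71)) = 1/(-1351 + (-87*8 + 284)) = 1/(-1351 + (-696 + 284)) = 1/(-1351 - 412) = 1/(-1763) = -1/1763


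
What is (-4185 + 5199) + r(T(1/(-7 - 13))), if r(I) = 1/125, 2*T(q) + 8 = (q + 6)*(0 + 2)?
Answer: 126751/125 ≈ 1014.0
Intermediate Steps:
T(q) = 2 + q (T(q) = -4 + ((q + 6)*(0 + 2))/2 = -4 + ((6 + q)*2)/2 = -4 + (12 + 2*q)/2 = -4 + (6 + q) = 2 + q)
r(I) = 1/125
(-4185 + 5199) + r(T(1/(-7 - 13))) = (-4185 + 5199) + 1/125 = 1014 + 1/125 = 126751/125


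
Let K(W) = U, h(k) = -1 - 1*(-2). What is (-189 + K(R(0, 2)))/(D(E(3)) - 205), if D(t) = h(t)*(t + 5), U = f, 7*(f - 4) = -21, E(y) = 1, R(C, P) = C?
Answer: 188/199 ≈ 0.94472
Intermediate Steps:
h(k) = 1 (h(k) = -1 + 2 = 1)
f = 1 (f = 4 + (⅐)*(-21) = 4 - 3 = 1)
U = 1
K(W) = 1
D(t) = 5 + t (D(t) = 1*(t + 5) = 1*(5 + t) = 5 + t)
(-189 + K(R(0, 2)))/(D(E(3)) - 205) = (-189 + 1)/((5 + 1) - 205) = -188/(6 - 205) = -188/(-199) = -188*(-1/199) = 188/199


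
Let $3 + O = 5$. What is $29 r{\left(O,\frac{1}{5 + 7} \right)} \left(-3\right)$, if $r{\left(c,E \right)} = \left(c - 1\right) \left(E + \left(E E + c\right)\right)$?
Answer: $- \frac{8729}{48} \approx -181.85$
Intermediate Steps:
$O = 2$ ($O = -3 + 5 = 2$)
$r{\left(c,E \right)} = \left(-1 + c\right) \left(E + c + E^{2}\right)$ ($r{\left(c,E \right)} = \left(-1 + c\right) \left(E + \left(E^{2} + c\right)\right) = \left(-1 + c\right) \left(E + \left(c + E^{2}\right)\right) = \left(-1 + c\right) \left(E + c + E^{2}\right)$)
$29 r{\left(O,\frac{1}{5 + 7} \right)} \left(-3\right) = 29 \left(2^{2} - \frac{1}{5 + 7} - 2 - \left(\frac{1}{5 + 7}\right)^{2} + \frac{1}{5 + 7} \cdot 2 + 2 \left(\frac{1}{5 + 7}\right)^{2}\right) \left(-3\right) = 29 \left(4 - \frac{1}{12} - 2 - \left(\frac{1}{12}\right)^{2} + \frac{1}{12} \cdot 2 + 2 \left(\frac{1}{12}\right)^{2}\right) \left(-3\right) = 29 \left(4 - \frac{1}{12} - 2 - \left(\frac{1}{12}\right)^{2} + \frac{1}{12} \cdot 2 + \frac{2}{144}\right) \left(-3\right) = 29 \left(4 - \frac{1}{12} - 2 - \frac{1}{144} + \frac{1}{6} + 2 \cdot \frac{1}{144}\right) \left(-3\right) = 29 \left(4 - \frac{1}{12} - 2 - \frac{1}{144} + \frac{1}{6} + \frac{1}{72}\right) \left(-3\right) = 29 \cdot \frac{301}{144} \left(-3\right) = \frac{8729}{144} \left(-3\right) = - \frac{8729}{48}$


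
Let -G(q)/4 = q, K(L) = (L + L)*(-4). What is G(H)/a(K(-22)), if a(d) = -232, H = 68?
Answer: 34/29 ≈ 1.1724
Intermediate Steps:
K(L) = -8*L (K(L) = (2*L)*(-4) = -8*L)
G(q) = -4*q
G(H)/a(K(-22)) = -4*68/(-232) = -272*(-1/232) = 34/29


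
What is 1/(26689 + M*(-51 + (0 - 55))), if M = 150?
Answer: 1/10789 ≈ 9.2687e-5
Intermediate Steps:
1/(26689 + M*(-51 + (0 - 55))) = 1/(26689 + 150*(-51 + (0 - 55))) = 1/(26689 + 150*(-51 - 55)) = 1/(26689 + 150*(-106)) = 1/(26689 - 15900) = 1/10789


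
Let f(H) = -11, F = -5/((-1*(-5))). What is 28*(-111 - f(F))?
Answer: -2800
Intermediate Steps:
F = -1 (F = -5/5 = -5*⅕ = -1)
28*(-111 - f(F)) = 28*(-111 - 1*(-11)) = 28*(-111 + 11) = 28*(-100) = -2800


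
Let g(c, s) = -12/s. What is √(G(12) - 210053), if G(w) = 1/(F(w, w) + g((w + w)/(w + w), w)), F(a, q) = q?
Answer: I*√25416402/11 ≈ 458.32*I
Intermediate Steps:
G(w) = 1/(w - 12/w)
√(G(12) - 210053) = √(12/(-12 + 12²) - 210053) = √(12/(-12 + 144) - 210053) = √(12/132 - 210053) = √(12*(1/132) - 210053) = √(1/11 - 210053) = √(-2310582/11) = I*√25416402/11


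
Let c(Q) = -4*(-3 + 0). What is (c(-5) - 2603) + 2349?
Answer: -242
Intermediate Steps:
c(Q) = 12 (c(Q) = -4*(-3) = 12)
(c(-5) - 2603) + 2349 = (12 - 2603) + 2349 = -2591 + 2349 = -242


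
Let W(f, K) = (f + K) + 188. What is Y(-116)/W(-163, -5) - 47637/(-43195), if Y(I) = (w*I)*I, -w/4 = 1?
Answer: -116198747/43195 ≈ -2690.1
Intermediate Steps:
w = -4 (w = -4*1 = -4)
Y(I) = -4*I² (Y(I) = (-4*I)*I = -4*I²)
W(f, K) = 188 + K + f (W(f, K) = (K + f) + 188 = 188 + K + f)
Y(-116)/W(-163, -5) - 47637/(-43195) = (-4*(-116)²)/(188 - 5 - 163) - 47637/(-43195) = -4*13456/20 - 47637*(-1/43195) = -53824*1/20 + 47637/43195 = -13456/5 + 47637/43195 = -116198747/43195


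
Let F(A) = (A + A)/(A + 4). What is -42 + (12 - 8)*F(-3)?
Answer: -66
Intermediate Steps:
F(A) = 2*A/(4 + A) (F(A) = (2*A)/(4 + A) = 2*A/(4 + A))
-42 + (12 - 8)*F(-3) = -42 + (12 - 8)*(2*(-3)/(4 - 3)) = -42 + 4*(2*(-3)/1) = -42 + 4*(2*(-3)*1) = -42 + 4*(-6) = -42 - 24 = -66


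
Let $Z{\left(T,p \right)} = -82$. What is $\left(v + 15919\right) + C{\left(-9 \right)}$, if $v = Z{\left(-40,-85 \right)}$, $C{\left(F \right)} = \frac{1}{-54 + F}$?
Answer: $\frac{997730}{63} \approx 15837.0$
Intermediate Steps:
$v = -82$
$\left(v + 15919\right) + C{\left(-9 \right)} = \left(-82 + 15919\right) + \frac{1}{-54 - 9} = 15837 + \frac{1}{-63} = 15837 - \frac{1}{63} = \frac{997730}{63}$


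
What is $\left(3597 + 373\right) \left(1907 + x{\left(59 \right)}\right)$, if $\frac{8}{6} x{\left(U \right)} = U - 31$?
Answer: $7654160$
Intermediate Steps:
$x{\left(U \right)} = - \frac{93}{4} + \frac{3 U}{4}$ ($x{\left(U \right)} = \frac{3 \left(U - 31\right)}{4} = \frac{3 \left(-31 + U\right)}{4} = - \frac{93}{4} + \frac{3 U}{4}$)
$\left(3597 + 373\right) \left(1907 + x{\left(59 \right)}\right) = \left(3597 + 373\right) \left(1907 + \left(- \frac{93}{4} + \frac{3}{4} \cdot 59\right)\right) = 3970 \left(1907 + \left(- \frac{93}{4} + \frac{177}{4}\right)\right) = 3970 \left(1907 + 21\right) = 3970 \cdot 1928 = 7654160$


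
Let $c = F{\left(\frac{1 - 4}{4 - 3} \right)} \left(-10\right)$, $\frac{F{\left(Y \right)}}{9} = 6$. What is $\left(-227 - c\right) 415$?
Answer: $129895$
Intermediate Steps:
$F{\left(Y \right)} = 54$ ($F{\left(Y \right)} = 9 \cdot 6 = 54$)
$c = -540$ ($c = 54 \left(-10\right) = -540$)
$\left(-227 - c\right) 415 = \left(-227 - -540\right) 415 = \left(-227 + 540\right) 415 = 313 \cdot 415 = 129895$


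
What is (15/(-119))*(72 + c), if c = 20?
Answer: -1380/119 ≈ -11.597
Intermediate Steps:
(15/(-119))*(72 + c) = (15/(-119))*(72 + 20) = (15*(-1/119))*92 = -15/119*92 = -1380/119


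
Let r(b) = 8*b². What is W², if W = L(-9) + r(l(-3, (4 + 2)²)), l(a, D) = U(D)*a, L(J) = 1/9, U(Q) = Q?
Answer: 705279156481/81 ≈ 8.7071e+9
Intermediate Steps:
L(J) = ⅑
l(a, D) = D*a
W = 839809/9 (W = ⅑ + 8*((4 + 2)²*(-3))² = ⅑ + 8*(6²*(-3))² = ⅑ + 8*(36*(-3))² = ⅑ + 8*(-108)² = ⅑ + 8*11664 = ⅑ + 93312 = 839809/9 ≈ 93312.)
W² = (839809/9)² = 705279156481/81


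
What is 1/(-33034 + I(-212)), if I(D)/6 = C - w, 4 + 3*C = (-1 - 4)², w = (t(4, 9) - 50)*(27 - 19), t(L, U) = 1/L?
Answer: -1/30604 ≈ -3.2675e-5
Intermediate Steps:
w = -398 (w = (1/4 - 50)*(27 - 19) = (¼ - 50)*8 = -199/4*8 = -398)
C = 7 (C = -4/3 + (-1 - 4)²/3 = -4/3 + (⅓)*(-5)² = -4/3 + (⅓)*25 = -4/3 + 25/3 = 7)
I(D) = 2430 (I(D) = 6*(7 - 1*(-398)) = 6*(7 + 398) = 6*405 = 2430)
1/(-33034 + I(-212)) = 1/(-33034 + 2430) = 1/(-30604) = -1/30604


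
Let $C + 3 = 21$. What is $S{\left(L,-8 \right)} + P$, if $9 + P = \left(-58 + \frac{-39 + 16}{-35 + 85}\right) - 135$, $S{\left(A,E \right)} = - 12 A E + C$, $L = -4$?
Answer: $- \frac{28423}{50} \approx -568.46$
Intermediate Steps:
$C = 18$ ($C = -3 + 21 = 18$)
$S{\left(A,E \right)} = 18 - 12 A E$ ($S{\left(A,E \right)} = - 12 A E + 18 = 18 - 12 A E$)
$P = - \frac{10123}{50}$ ($P = -9 - \left(193 - \frac{-39 + 16}{-35 + 85}\right) = -9 - \left(193 + \frac{23}{50}\right) = -9 - \frac{9673}{50} = - \frac{10123}{50} \approx -202.46$)
$S{\left(L,-8 \right)} + P = \left(18 - \left(-48\right) \left(-8\right)\right) - \frac{10123}{50} = \left(18 - 384\right) - \frac{10123}{50} = -366 - \frac{10123}{50} = - \frac{28423}{50}$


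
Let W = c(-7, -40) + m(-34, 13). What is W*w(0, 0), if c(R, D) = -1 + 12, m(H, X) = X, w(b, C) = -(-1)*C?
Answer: 0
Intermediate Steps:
w(b, C) = C
c(R, D) = 11
W = 24 (W = 11 + 13 = 24)
W*w(0, 0) = 24*0 = 0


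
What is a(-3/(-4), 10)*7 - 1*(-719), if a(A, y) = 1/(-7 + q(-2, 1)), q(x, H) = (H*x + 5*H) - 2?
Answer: 4307/6 ≈ 717.83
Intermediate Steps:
q(x, H) = -2 + 5*H + H*x (q(x, H) = (5*H + H*x) - 2 = -2 + 5*H + H*x)
a(A, y) = -⅙ (a(A, y) = 1/(-7 + (-2 + 5*1 + 1*(-2))) = 1/(-7 + (-2 + 5 - 2)) = 1/(-7 + 1) = 1/(-6) = -⅙)
a(-3/(-4), 10)*7 - 1*(-719) = -⅙*7 - 1*(-719) = -7/6 + 719 = 4307/6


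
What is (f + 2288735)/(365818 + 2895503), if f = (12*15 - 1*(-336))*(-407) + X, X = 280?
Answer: 693001/1087107 ≈ 0.63747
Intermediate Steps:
f = -209732 (f = (12*15 - 1*(-336))*(-407) + 280 = (180 + 336)*(-407) + 280 = 516*(-407) + 280 = -210012 + 280 = -209732)
(f + 2288735)/(365818 + 2895503) = (-209732 + 2288735)/(365818 + 2895503) = 2079003/3261321 = 2079003*(1/3261321) = 693001/1087107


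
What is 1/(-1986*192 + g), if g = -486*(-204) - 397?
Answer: -1/282565 ≈ -3.5390e-6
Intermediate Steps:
g = 98747 (g = 99144 - 397 = 98747)
1/(-1986*192 + g) = 1/(-1986*192 + 98747) = 1/(-381312 + 98747) = 1/(-282565) = -1/282565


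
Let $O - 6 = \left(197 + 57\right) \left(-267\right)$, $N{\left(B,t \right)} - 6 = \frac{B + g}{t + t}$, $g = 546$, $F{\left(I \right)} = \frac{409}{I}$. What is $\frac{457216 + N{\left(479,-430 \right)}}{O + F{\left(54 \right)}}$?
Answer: $- \frac{2123333433}{314883754} \approx -6.7432$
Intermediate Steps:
$N{\left(B,t \right)} = 6 + \frac{546 + B}{2 t}$ ($N{\left(B,t \right)} = 6 + \frac{B + 546}{t + t} = 6 + \frac{546 + B}{2 t}$)
$O = -67812$ ($O = 6 + \left(197 + 57\right) \left(-267\right) = 6 + 254 \left(-267\right) = 6 - 67818 = -67812$)
$\frac{457216 + N{\left(479,-430 \right)}}{O + F{\left(54 \right)}} = \frac{457216 + \frac{546 + 479 + 12 \left(-430\right)}{2 \left(-430\right)}}{-67812 + \frac{409}{54}} = \frac{457216 + \frac{1}{2} \left(- \frac{1}{430}\right) \left(546 + 479 - 5160\right)}{-67812 + 409 \cdot \frac{1}{54}} = \frac{457216 + \frac{1}{2} \left(- \frac{1}{430}\right) \left(-4135\right)}{-67812 + \frac{409}{54}} = \frac{457216 + \frac{827}{172}}{- \frac{3661439}{54}} = \frac{78641979}{172} \left(- \frac{54}{3661439}\right) = - \frac{2123333433}{314883754}$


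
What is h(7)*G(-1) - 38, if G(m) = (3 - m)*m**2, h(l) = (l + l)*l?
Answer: 354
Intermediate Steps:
h(l) = 2*l**2 (h(l) = (2*l)*l = 2*l**2)
G(m) = m**2*(3 - m)
h(7)*G(-1) - 38 = (2*7**2)*((-1)**2*(3 - 1*(-1))) - 38 = (2*49)*(1*(3 + 1)) - 38 = 98*(1*4) - 38 = 98*4 - 38 = 392 - 38 = 354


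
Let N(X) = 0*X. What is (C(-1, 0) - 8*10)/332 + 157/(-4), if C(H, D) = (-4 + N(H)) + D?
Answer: -13115/332 ≈ -39.503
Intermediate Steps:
N(X) = 0
C(H, D) = -4 + D (C(H, D) = (-4 + 0) + D = -4 + D)
(C(-1, 0) - 8*10)/332 + 157/(-4) = ((-4 + 0) - 8*10)/332 + 157/(-4) = (-4 - 80)*(1/332) + 157*(-1/4) = -84*1/332 - 157/4 = -21/83 - 157/4 = -13115/332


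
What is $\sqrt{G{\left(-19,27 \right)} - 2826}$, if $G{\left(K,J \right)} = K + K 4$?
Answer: $i \sqrt{2921} \approx 54.046 i$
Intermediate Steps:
$G{\left(K,J \right)} = 5 K$ ($G{\left(K,J \right)} = K + 4 K = 5 K$)
$\sqrt{G{\left(-19,27 \right)} - 2826} = \sqrt{5 \left(-19\right) - 2826} = \sqrt{-95 - 2826} = \sqrt{-2921} = i \sqrt{2921}$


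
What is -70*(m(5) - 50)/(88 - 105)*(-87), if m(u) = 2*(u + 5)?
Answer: 182700/17 ≈ 10747.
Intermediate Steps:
m(u) = 10 + 2*u (m(u) = 2*(5 + u) = 10 + 2*u)
-70*(m(5) - 50)/(88 - 105)*(-87) = -70*((10 + 2*5) - 50)/(88 - 105)*(-87) = -70*((10 + 10) - 50)/(-17)*(-87) = -70*(20 - 50)*(-1)/17*(-87) = -(-2100)*(-1)/17*(-87) = -70*30/17*(-87) = -2100/17*(-87) = 182700/17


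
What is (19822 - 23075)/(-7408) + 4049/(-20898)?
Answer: 18993101/77406192 ≈ 0.24537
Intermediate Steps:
(19822 - 23075)/(-7408) + 4049/(-20898) = -3253*(-1/7408) + 4049*(-1/20898) = 3253/7408 - 4049/20898 = 18993101/77406192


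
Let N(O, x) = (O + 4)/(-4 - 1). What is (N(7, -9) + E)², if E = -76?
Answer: 152881/25 ≈ 6115.2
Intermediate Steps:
N(O, x) = -⅘ - O/5 (N(O, x) = (4 + O)/(-5) = (4 + O)*(-⅕) = -⅘ - O/5)
(N(7, -9) + E)² = ((-⅘ - ⅕*7) - 76)² = ((-⅘ - 7/5) - 76)² = (-11/5 - 76)² = (-391/5)² = 152881/25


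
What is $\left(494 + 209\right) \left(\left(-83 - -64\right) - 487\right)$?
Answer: $-355718$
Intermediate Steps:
$\left(494 + 209\right) \left(\left(-83 - -64\right) - 487\right) = 703 \left(\left(-83 + 64\right) - 487\right) = 703 \left(-19 - 487\right) = 703 \left(-506\right) = -355718$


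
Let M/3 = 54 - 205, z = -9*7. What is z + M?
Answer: -516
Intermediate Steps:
z = -63
M = -453 (M = 3*(54 - 205) = 3*(-151) = -453)
z + M = -63 - 453 = -516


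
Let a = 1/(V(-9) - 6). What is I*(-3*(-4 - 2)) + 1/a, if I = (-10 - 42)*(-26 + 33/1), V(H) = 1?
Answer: -6557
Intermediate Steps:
a = -⅕ (a = 1/(1 - 6) = 1/(-5) = -⅕ ≈ -0.20000)
I = -364 (I = -52*(-26 + 33*1) = -52*(-26 + 33) = -52*7 = -364)
I*(-3*(-4 - 2)) + 1/a = -(-1092)*(-4 - 2) + 1/(-⅕) = -(-1092)*(-6) - 5 = -364*18 - 5 = -6552 - 5 = -6557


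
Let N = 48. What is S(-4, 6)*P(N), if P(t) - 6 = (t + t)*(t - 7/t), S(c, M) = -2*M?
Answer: -55200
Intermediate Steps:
P(t) = 6 + 2*t*(t - 7/t) (P(t) = 6 + (t + t)*(t - 7/t) = 6 + (2*t)*(t - 7/t) = 6 + 2*t*(t - 7/t))
S(-4, 6)*P(N) = (-2*6)*(-8 + 2*48²) = -12*(-8 + 2*2304) = -12*(-8 + 4608) = -12*4600 = -55200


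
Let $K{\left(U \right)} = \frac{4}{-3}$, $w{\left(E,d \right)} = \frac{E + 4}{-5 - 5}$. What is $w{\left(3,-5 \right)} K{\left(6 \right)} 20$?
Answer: $\frac{56}{3} \approx 18.667$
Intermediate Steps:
$w{\left(E,d \right)} = - \frac{2}{5} - \frac{E}{10}$ ($w{\left(E,d \right)} = \frac{4 + E}{-10} = \left(4 + E\right) \left(- \frac{1}{10}\right) = - \frac{2}{5} - \frac{E}{10}$)
$K{\left(U \right)} = - \frac{4}{3}$ ($K{\left(U \right)} = 4 \left(- \frac{1}{3}\right) = - \frac{4}{3}$)
$w{\left(3,-5 \right)} K{\left(6 \right)} 20 = \left(- \frac{2}{5} - \frac{3}{10}\right) \left(- \frac{4}{3}\right) 20 = \left(- \frac{7}{10}\right) \left(- \frac{4}{3}\right) 20 = \frac{14}{15} \cdot 20 = \frac{56}{3}$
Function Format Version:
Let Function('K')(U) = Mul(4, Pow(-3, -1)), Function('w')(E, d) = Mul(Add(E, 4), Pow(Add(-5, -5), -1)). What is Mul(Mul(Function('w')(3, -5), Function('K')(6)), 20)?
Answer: Rational(56, 3) ≈ 18.667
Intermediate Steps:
Function('w')(E, d) = Add(Rational(-2, 5), Mul(Rational(-1, 10), E)) (Function('w')(E, d) = Mul(Add(4, E), Pow(-10, -1)) = Mul(Add(4, E), Rational(-1, 10)) = Add(Rational(-2, 5), Mul(Rational(-1, 10), E)))
Function('K')(U) = Rational(-4, 3) (Function('K')(U) = Mul(4, Rational(-1, 3)) = Rational(-4, 3))
Mul(Mul(Function('w')(3, -5), Function('K')(6)), 20) = Mul(Mul(Add(Rational(-2, 5), Mul(Rational(-1, 10), 3)), Rational(-4, 3)), 20) = Mul(Mul(Add(Rational(-2, 5), Rational(-3, 10)), Rational(-4, 3)), 20) = Mul(Mul(Rational(-7, 10), Rational(-4, 3)), 20) = Mul(Rational(14, 15), 20) = Rational(56, 3)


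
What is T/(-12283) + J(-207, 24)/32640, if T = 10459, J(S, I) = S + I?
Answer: -114543183/133639040 ≈ -0.85711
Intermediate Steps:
J(S, I) = I + S
T/(-12283) + J(-207, 24)/32640 = 10459/(-12283) + (24 - 207)/32640 = 10459*(-1/12283) - 183*1/32640 = -10459/12283 - 61/10880 = -114543183/133639040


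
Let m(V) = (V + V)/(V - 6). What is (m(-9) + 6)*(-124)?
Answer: -4464/5 ≈ -892.80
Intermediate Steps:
m(V) = 2*V/(-6 + V) (m(V) = (2*V)/(-6 + V) = 2*V/(-6 + V))
(m(-9) + 6)*(-124) = (2*(-9)/(-6 - 9) + 6)*(-124) = (2*(-9)/(-15) + 6)*(-124) = (2*(-9)*(-1/15) + 6)*(-124) = (6/5 + 6)*(-124) = (36/5)*(-124) = -4464/5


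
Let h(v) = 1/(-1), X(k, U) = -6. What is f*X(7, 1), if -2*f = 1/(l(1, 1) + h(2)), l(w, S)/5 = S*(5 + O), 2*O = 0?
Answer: ⅛ ≈ 0.12500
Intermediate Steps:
O = 0 (O = (½)*0 = 0)
l(w, S) = 25*S (l(w, S) = 5*(S*(5 + 0)) = 5*(S*5) = 5*(5*S) = 25*S)
h(v) = -1
f = -1/48 (f = -1/(2*(25*1 - 1)) = -1/(2*(25 - 1)) = -½/24 = -½*1/24 = -1/48 ≈ -0.020833)
f*X(7, 1) = -1/48*(-6) = ⅛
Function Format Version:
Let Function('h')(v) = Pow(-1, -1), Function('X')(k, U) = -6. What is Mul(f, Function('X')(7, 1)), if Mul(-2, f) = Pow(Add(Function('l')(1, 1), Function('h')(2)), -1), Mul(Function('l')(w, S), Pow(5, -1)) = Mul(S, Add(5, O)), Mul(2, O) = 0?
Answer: Rational(1, 8) ≈ 0.12500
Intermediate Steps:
O = 0 (O = Mul(Rational(1, 2), 0) = 0)
Function('l')(w, S) = Mul(25, S) (Function('l')(w, S) = Mul(5, Mul(S, Add(5, 0))) = Mul(5, Mul(S, 5)) = Mul(5, Mul(5, S)) = Mul(25, S))
Function('h')(v) = -1
f = Rational(-1, 48) (f = Mul(Rational(-1, 2), Pow(Add(Mul(25, 1), -1), -1)) = Mul(Rational(-1, 2), Pow(Add(25, -1), -1)) = Mul(Rational(-1, 2), Pow(24, -1)) = Mul(Rational(-1, 2), Rational(1, 24)) = Rational(-1, 48) ≈ -0.020833)
Mul(f, Function('X')(7, 1)) = Mul(Rational(-1, 48), -6) = Rational(1, 8)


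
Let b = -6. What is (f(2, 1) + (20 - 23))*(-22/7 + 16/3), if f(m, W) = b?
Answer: -138/7 ≈ -19.714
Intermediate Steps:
f(m, W) = -6
(f(2, 1) + (20 - 23))*(-22/7 + 16/3) = (-6 + (20 - 23))*(-22/7 + 16/3) = (-6 - 3)*(-22*⅐ + 16*(⅓)) = -9*(-22/7 + 16/3) = -9*46/21 = -138/7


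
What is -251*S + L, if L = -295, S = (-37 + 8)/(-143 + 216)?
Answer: -14256/73 ≈ -195.29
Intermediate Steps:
S = -29/73 ≈ -0.39726
-251*S + L = -251*(-29/73) - 295 = 7279/73 - 295 = -14256/73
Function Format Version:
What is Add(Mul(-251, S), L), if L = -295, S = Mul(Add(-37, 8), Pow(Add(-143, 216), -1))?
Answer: Rational(-14256, 73) ≈ -195.29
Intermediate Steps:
S = Rational(-29, 73) (S = Mul(-29, Pow(73, -1)) = Mul(-29, Rational(1, 73)) = Rational(-29, 73) ≈ -0.39726)
Add(Mul(-251, S), L) = Add(Mul(-251, Rational(-29, 73)), -295) = Add(Rational(7279, 73), -295) = Rational(-14256, 73)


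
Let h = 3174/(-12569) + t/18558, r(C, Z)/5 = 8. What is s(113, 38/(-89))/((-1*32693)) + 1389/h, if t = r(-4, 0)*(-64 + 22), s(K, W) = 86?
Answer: -1765378969313281/436010259886 ≈ -4048.9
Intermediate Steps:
r(C, Z) = 40 (r(C, Z) = 5*8 = 40)
t = -1680 (t = 40*(-64 + 22) = 40*(-42) = -1680)
h = -13336502/38875917 (h = 3174/(-12569) - 1680/18558 = 3174*(-1/12569) - 1680*1/18558 = -3174/12569 - 280/3093 = -13336502/38875917 ≈ -0.34305)
s(113, 38/(-89))/((-1*32693)) + 1389/h = 86/((-1*32693)) + 1389/(-13336502/38875917) = 86/(-32693) + 1389*(-38875917/13336502) = 86*(-1/32693) - 53998648713/13336502 = -86/32693 - 53998648713/13336502 = -1765378969313281/436010259886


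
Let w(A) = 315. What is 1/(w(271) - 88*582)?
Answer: -1/50901 ≈ -1.9646e-5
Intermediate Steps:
1/(w(271) - 88*582) = 1/(315 - 88*582) = 1/(315 - 51216) = 1/(-50901) = -1/50901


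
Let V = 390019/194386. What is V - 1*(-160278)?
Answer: 31156189327/194386 ≈ 1.6028e+5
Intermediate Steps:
V = 390019/194386 (V = 390019*(1/194386) = 390019/194386 ≈ 2.0064)
V - 1*(-160278) = 390019/194386 - 1*(-160278) = 390019/194386 + 160278 = 31156189327/194386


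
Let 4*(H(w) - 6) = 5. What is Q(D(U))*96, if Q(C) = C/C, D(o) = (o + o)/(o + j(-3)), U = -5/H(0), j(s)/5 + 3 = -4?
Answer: 96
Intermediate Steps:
j(s) = -35 (j(s) = -15 + 5*(-4) = -15 - 20 = -35)
H(w) = 29/4 (H(w) = 6 + (1/4)*5 = 6 + 5/4 = 29/4)
U = -20/29 (U = -5/29/4 = -5*4/29 = -20/29 ≈ -0.68966)
D(o) = 2*o/(-35 + o) (D(o) = (o + o)/(o - 35) = (2*o)/(-35 + o) = 2*o/(-35 + o))
Q(C) = 1
Q(D(U))*96 = 1*96 = 96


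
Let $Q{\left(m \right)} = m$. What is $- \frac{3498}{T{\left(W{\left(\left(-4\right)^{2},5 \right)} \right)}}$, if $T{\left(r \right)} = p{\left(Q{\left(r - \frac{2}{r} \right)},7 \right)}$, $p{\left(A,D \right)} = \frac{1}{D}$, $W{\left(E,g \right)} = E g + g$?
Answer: $-24486$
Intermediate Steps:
$W{\left(E,g \right)} = g + E g$
$T{\left(r \right)} = \frac{1}{7}$
$- \frac{3498}{T{\left(W{\left(\left(-4\right)^{2},5 \right)} \right)}} = - 3498 \frac{1}{\frac{1}{7}} = \left(-3498\right) 7 = -24486$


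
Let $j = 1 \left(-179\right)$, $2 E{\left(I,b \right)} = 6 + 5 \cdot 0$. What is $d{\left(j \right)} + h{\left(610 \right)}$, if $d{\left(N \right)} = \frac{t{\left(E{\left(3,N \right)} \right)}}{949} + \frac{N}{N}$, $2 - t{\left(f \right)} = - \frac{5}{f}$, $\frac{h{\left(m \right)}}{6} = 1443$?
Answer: $\frac{24652184}{2847} \approx 8659.0$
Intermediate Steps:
$h{\left(m \right)} = 8658$ ($h{\left(m \right)} = 6 \cdot 1443 = 8658$)
$E{\left(I,b \right)} = 3$ ($E{\left(I,b \right)} = \frac{6 + 5 \cdot 0}{2} = \frac{6 + 0}{2} = \frac{1}{2} \cdot 6 = 3$)
$t{\left(f \right)} = 2 + \frac{5}{f}$ ($t{\left(f \right)} = 2 - - \frac{5}{f} = 2 + \frac{5}{f}$)
$j = -179$
$d{\left(N \right)} = \frac{2858}{2847}$ ($d{\left(N \right)} = \frac{2 + \frac{5}{3}}{949} + \frac{N}{N} = \left(2 + 5 \cdot \frac{1}{3}\right) \frac{1}{949} + 1 = \left(2 + \frac{5}{3}\right) \frac{1}{949} + 1 = \frac{11}{3} \cdot \frac{1}{949} + 1 = \frac{11}{2847} + 1 = \frac{2858}{2847}$)
$d{\left(j \right)} + h{\left(610 \right)} = \frac{2858}{2847} + 8658 = \frac{24652184}{2847}$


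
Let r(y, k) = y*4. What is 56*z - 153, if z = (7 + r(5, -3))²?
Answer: 40671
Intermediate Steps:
r(y, k) = 4*y
z = 729 (z = (7 + 4*5)² = (7 + 20)² = 27² = 729)
56*z - 153 = 56*729 - 153 = 40824 - 153 = 40671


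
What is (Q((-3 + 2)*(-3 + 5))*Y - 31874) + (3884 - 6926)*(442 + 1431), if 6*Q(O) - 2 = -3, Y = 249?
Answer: -11459163/2 ≈ -5.7296e+6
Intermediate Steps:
Q(O) = -⅙ (Q(O) = ⅓ + (⅙)*(-3) = ⅓ - ½ = -⅙)
(Q((-3 + 2)*(-3 + 5))*Y - 31874) + (3884 - 6926)*(442 + 1431) = (-⅙*249 - 31874) + (3884 - 6926)*(442 + 1431) = (-83/2 - 31874) - 3042*1873 = -63831/2 - 5697666 = -11459163/2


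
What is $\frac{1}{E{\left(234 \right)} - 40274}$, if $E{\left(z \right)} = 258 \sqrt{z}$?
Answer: $- \frac{1549}{61785350} - \frac{387 \sqrt{26}}{803209550} \approx -2.7527 \cdot 10^{-5}$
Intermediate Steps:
$\frac{1}{E{\left(234 \right)} - 40274} = \frac{1}{258 \sqrt{234} - 40274} = \frac{1}{258 \cdot 3 \sqrt{26} - 40274} = \frac{1}{774 \sqrt{26} - 40274} = \frac{1}{-40274 + 774 \sqrt{26}}$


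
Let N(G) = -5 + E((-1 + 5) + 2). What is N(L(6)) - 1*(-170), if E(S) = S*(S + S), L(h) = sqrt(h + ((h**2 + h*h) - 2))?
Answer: 237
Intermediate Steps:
L(h) = sqrt(-2 + h + 2*h**2) (L(h) = sqrt(h + ((h**2 + h**2) - 2)) = sqrt(h + (2*h**2 - 2)) = sqrt(h + (-2 + 2*h**2)) = sqrt(-2 + h + 2*h**2))
E(S) = 2*S**2 (E(S) = S*(2*S) = 2*S**2)
N(G) = 67 (N(G) = -5 + 2*((-1 + 5) + 2)**2 = -5 + 2*(4 + 2)**2 = -5 + 2*6**2 = -5 + 2*36 = -5 + 72 = 67)
N(L(6)) - 1*(-170) = 67 - 1*(-170) = 67 + 170 = 237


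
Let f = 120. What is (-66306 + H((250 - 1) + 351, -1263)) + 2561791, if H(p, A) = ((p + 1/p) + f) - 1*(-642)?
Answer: 1498108201/600 ≈ 2.4968e+6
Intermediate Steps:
H(p, A) = 762 + p + 1/p (H(p, A) = ((p + 1/p) + 120) - 1*(-642) = (120 + p + 1/p) + 642 = 762 + p + 1/p)
(-66306 + H((250 - 1) + 351, -1263)) + 2561791 = (-66306 + (762 + ((250 - 1) + 351) + 1/((250 - 1) + 351))) + 2561791 = (-66306 + (762 + (249 + 351) + 1/(249 + 351))) + 2561791 = (-66306 + (762 + 600 + 1/600)) + 2561791 = (-66306 + 817201/600) + 2561791 = -38966399/600 + 2561791 = 1498108201/600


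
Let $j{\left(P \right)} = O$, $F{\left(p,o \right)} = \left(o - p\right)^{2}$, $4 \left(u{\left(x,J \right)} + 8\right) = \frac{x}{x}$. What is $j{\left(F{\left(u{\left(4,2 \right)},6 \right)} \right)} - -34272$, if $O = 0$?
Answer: $34272$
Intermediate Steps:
$u{\left(x,J \right)} = - \frac{31}{4}$ ($u{\left(x,J \right)} = -8 + \frac{x \frac{1}{x}}{4} = -8 + \frac{1}{4} \cdot 1 = -8 + \frac{1}{4} = - \frac{31}{4}$)
$j{\left(P \right)} = 0$
$j{\left(F{\left(u{\left(4,2 \right)},6 \right)} \right)} - -34272 = 0 - -34272 = 0 + 34272 = 34272$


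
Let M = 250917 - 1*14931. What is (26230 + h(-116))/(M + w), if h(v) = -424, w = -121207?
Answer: 25806/114779 ≈ 0.22483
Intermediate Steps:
M = 235986 (M = 250917 - 14931 = 235986)
(26230 + h(-116))/(M + w) = (26230 - 424)/(235986 - 121207) = 25806/114779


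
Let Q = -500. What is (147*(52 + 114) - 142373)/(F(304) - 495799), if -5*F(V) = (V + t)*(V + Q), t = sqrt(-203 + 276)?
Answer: 1427101675405/5853546782553 + 115611580*sqrt(73)/5853546782553 ≈ 0.24397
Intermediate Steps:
t = sqrt(73) ≈ 8.5440
F(V) = -(-500 + V)*(V + sqrt(73))/5 (F(V) = -(V + sqrt(73))*(V - 500)/5 = -(V + sqrt(73))*(-500 + V)/5 = -(-500 + V)*(V + sqrt(73))/5)
(147*(52 + 114) - 142373)/(F(304) - 495799) = (147*(52 + 114) - 142373)/((100*304 + 100*sqrt(73) - 1/5*304**2 - 1/5*304*sqrt(73)) - 495799) = (147*166 - 142373)/((30400 + 100*sqrt(73) - 1/5*92416 - 304*sqrt(73)/5) - 495799) = (24402 - 142373)/((30400 + 100*sqrt(73) - 92416/5 - 304*sqrt(73)/5) - 495799) = -117971/((59584/5 + 196*sqrt(73)/5) - 495799) = -117971/(-2419411/5 + 196*sqrt(73)/5)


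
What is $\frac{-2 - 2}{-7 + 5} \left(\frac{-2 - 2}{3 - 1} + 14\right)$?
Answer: $24$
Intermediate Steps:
$\frac{-2 - 2}{-7 + 5} \left(\frac{-2 - 2}{3 - 1} + 14\right) = - \frac{4}{-2} \left(- \frac{4}{2} + 14\right) = \left(-4\right) \left(- \frac{1}{2}\right) \left(\left(-4\right) \frac{1}{2} + 14\right) = 2 \left(-2 + 14\right) = 2 \cdot 12 = 24$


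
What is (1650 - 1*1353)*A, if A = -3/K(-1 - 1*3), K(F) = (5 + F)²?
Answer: -891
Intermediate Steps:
A = -3 (A = -3/(5 + (-1 - 1*3))² = -3/(5 + (-1 - 3))² = -3/(5 - 4)² = -3/(1²) = -3/1 = -3*1 = -3)
(1650 - 1*1353)*A = (1650 - 1*1353)*(-3) = (1650 - 1353)*(-3) = 297*(-3) = -891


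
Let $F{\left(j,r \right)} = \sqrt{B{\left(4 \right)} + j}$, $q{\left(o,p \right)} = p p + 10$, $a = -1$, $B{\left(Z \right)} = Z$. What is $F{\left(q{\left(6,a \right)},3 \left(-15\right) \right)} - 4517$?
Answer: $-4517 + \sqrt{15} \approx -4513.1$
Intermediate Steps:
$q{\left(o,p \right)} = 10 + p^{2}$ ($q{\left(o,p \right)} = p^{2} + 10 = 10 + p^{2}$)
$F{\left(j,r \right)} = \sqrt{4 + j}$
$F{\left(q{\left(6,a \right)},3 \left(-15\right) \right)} - 4517 = \sqrt{4 + \left(10 + \left(-1\right)^{2}\right)} - 4517 = \sqrt{4 + \left(10 + 1\right)} - 4517 = \sqrt{4 + 11} - 4517 = \sqrt{15} - 4517 = -4517 + \sqrt{15}$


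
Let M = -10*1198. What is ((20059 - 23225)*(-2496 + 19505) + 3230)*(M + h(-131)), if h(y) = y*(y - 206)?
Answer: -1732104941088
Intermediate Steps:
M = -11980
h(y) = y*(-206 + y)
((20059 - 23225)*(-2496 + 19505) + 3230)*(M + h(-131)) = ((20059 - 23225)*(-2496 + 19505) + 3230)*(-11980 - 131*(-206 - 131)) = (-3166*17009 + 3230)*(-11980 - 131*(-337)) = (-53850494 + 3230)*(-11980 + 44147) = -53847264*32167 = -1732104941088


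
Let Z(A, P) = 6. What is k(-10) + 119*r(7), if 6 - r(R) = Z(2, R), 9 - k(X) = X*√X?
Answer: 9 + 10*I*√10 ≈ 9.0 + 31.623*I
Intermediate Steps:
k(X) = 9 - X^(3/2) (k(X) = 9 - X*√X = 9 - X^(3/2))
r(R) = 0 (r(R) = 6 - 1*6 = 6 - 6 = 0)
k(-10) + 119*r(7) = (9 - (-10)^(3/2)) + 119*0 = (9 - (-10)*I*√10) + 0 = (9 + 10*I*√10) + 0 = 9 + 10*I*√10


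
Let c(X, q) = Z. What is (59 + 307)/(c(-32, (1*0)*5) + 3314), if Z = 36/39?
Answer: 2379/21547 ≈ 0.11041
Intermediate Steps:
Z = 12/13 (Z = 36*(1/39) = 12/13 ≈ 0.92308)
c(X, q) = 12/13
(59 + 307)/(c(-32, (1*0)*5) + 3314) = (59 + 307)/(12/13 + 3314) = 366/(43094/13) = 366*(13/43094) = 2379/21547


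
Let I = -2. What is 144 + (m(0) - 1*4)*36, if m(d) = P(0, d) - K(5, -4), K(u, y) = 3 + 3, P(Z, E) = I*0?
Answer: -216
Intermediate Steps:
P(Z, E) = 0 (P(Z, E) = -2*0 = 0)
K(u, y) = 6
m(d) = -6 (m(d) = 0 - 1*6 = 0 - 6 = -6)
144 + (m(0) - 1*4)*36 = 144 + (-6 - 1*4)*36 = 144 + (-6 - 4)*36 = 144 - 10*36 = 144 - 360 = -216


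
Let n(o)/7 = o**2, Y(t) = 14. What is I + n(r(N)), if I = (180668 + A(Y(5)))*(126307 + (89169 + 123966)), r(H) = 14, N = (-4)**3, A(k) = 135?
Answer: 61372133298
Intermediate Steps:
N = -64
I = 61372131926 (I = (180668 + 135)*(126307 + (89169 + 123966)) = 180803*(126307 + 213135) = 180803*339442 = 61372131926)
n(o) = 7*o**2
I + n(r(N)) = 61372131926 + 7*14**2 = 61372131926 + 7*196 = 61372131926 + 1372 = 61372133298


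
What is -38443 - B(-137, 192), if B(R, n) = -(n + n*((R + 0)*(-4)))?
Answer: 66965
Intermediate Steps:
B(R, n) = -n + 4*R*n (B(R, n) = -(n + n*(R*(-4))) = -(n + n*(-4*R)) = -(n - 4*R*n) = -n + 4*R*n)
-38443 - B(-137, 192) = -38443 - 192*(-1 + 4*(-137)) = -38443 - 192*(-1 - 548) = -38443 - 192*(-549) = -38443 - 1*(-105408) = -38443 + 105408 = 66965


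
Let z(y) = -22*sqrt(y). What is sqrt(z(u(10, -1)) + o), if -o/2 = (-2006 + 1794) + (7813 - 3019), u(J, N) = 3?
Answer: sqrt(-9164 - 22*sqrt(3)) ≈ 95.928*I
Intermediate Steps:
o = -9164 (o = -2*((-2006 + 1794) + (7813 - 3019)) = -2*(-212 + 4794) = -2*4582 = -9164)
sqrt(z(u(10, -1)) + o) = sqrt(-22*sqrt(3) - 9164) = sqrt(-9164 - 22*sqrt(3))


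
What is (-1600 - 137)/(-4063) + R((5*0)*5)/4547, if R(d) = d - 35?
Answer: 7755934/18474461 ≈ 0.41982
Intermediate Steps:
R(d) = -35 + d
(-1600 - 137)/(-4063) + R((5*0)*5)/4547 = (-1600 - 137)/(-4063) + (-35 + (5*0)*5)/4547 = -1737*(-1/4063) + (-35 + 0*5)*(1/4547) = 1737/4063 + (-35 + 0)*(1/4547) = 1737/4063 - 35*1/4547 = 1737/4063 - 35/4547 = 7755934/18474461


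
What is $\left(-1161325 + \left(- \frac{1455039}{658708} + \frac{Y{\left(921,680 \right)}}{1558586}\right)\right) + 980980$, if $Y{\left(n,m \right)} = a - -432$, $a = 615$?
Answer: $- \frac{92577007230831969}{513326533444} \approx -1.8035 \cdot 10^{5}$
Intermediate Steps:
$Y{\left(n,m \right)} = 1047$ ($Y{\left(n,m \right)} = 615 - -432 = 615 + 432 = 1047$)
$\left(-1161325 + \left(- \frac{1455039}{658708} + \frac{Y{\left(921,680 \right)}}{1558586}\right)\right) + 980980 = \left(-1161325 + \left(- \frac{1455039}{658708} + \frac{1047}{1558586}\right)\right) + 980980 = \left(-1161325 - \frac{1133556873789}{513326533444}\right) + 980980 = - \frac{596140070008727089}{513326533444} + 980980 = - \frac{92577007230831969}{513326533444}$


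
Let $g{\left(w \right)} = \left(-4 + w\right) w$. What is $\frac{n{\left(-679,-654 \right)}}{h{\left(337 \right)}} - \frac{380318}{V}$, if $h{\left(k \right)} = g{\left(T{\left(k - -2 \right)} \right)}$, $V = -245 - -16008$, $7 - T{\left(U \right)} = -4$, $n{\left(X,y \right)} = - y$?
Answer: $- \frac{1725044}{110341} \approx -15.634$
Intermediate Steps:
$T{\left(U \right)} = 11$ ($T{\left(U \right)} = 7 - -4 = 7 + 4 = 11$)
$V = 15763$ ($V = -245 + 16008 = 15763$)
$g{\left(w \right)} = w \left(-4 + w\right)$
$h{\left(k \right)} = 77$ ($h{\left(k \right)} = 11 \left(-4 + 11\right) = 11 \cdot 7 = 77$)
$\frac{n{\left(-679,-654 \right)}}{h{\left(337 \right)}} - \frac{380318}{V} = \frac{\left(-1\right) \left(-654\right)}{77} - \frac{380318}{15763} = 654 \cdot \frac{1}{77} - \frac{380318}{15763} = \frac{654}{77} - \frac{380318}{15763} = - \frac{1725044}{110341}$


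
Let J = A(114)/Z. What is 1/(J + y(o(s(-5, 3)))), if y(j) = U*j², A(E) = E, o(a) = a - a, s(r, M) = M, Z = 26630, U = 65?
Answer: 13315/57 ≈ 233.60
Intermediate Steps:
o(a) = 0
y(j) = 65*j²
J = 57/13315 (J = 114/26630 = 114*(1/26630) = 57/13315 ≈ 0.0042809)
1/(J + y(o(s(-5, 3)))) = 1/(57/13315 + 65*0²) = 1/(57/13315 + 65*0) = 1/(57/13315 + 0) = 1/(57/13315) = 13315/57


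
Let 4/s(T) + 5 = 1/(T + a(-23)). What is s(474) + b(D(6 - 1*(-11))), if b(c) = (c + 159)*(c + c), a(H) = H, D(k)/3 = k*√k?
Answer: 99664216/1127 + 16218*√17 ≈ 1.5530e+5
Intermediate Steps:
D(k) = 3*k^(3/2) (D(k) = 3*(k*√k) = 3*k^(3/2))
s(T) = 4/(-5 + 1/(-23 + T)) (s(T) = 4/(-5 + 1/(T - 23)) = 4/(-5 + 1/(-23 + T)))
b(c) = 2*c*(159 + c) (b(c) = (159 + c)*(2*c) = 2*c*(159 + c))
s(474) + b(D(6 - 1*(-11))) = 4*(23 - 1*474)/(-116 + 5*474) + 2*(3*(6 - 1*(-11))^(3/2))*(159 + 3*(6 - 1*(-11))^(3/2)) = 4*(23 - 474)/(-116 + 2370) + 2*(3*(6 + 11)^(3/2))*(159 + 3*(6 + 11)^(3/2)) = 4*(-451)/2254 + 2*(3*17^(3/2))*(159 + 3*17^(3/2)) = 4*(1/2254)*(-451) + 2*(3*(17*√17))*(159 + 3*(17*√17)) = -902/1127 + 2*(51*√17)*(159 + 51*√17) = -902/1127 + 102*√17*(159 + 51*√17)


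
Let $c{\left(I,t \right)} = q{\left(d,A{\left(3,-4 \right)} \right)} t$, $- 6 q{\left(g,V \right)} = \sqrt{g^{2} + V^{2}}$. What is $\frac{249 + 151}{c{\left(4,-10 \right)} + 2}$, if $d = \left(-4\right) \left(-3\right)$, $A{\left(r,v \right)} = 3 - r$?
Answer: $\frac{200}{11} \approx 18.182$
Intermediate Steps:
$d = 12$
$q{\left(g,V \right)} = - \frac{\sqrt{V^{2} + g^{2}}}{6}$ ($q{\left(g,V \right)} = - \frac{\sqrt{g^{2} + V^{2}}}{6} = - \frac{\sqrt{V^{2} + g^{2}}}{6}$)
$c{\left(I,t \right)} = - 2 t$ ($c{\left(I,t \right)} = - \frac{\sqrt{\left(3 - 3\right)^{2} + 12^{2}}}{6} t = - \frac{\sqrt{\left(3 - 3\right)^{2} + 144}}{6} t = - \frac{\sqrt{0^{2} + 144}}{6} t = - \frac{\sqrt{0 + 144}}{6} t = - \frac{\sqrt{144}}{6} t = \left(- \frac{1}{6}\right) 12 t = - 2 t$)
$\frac{249 + 151}{c{\left(4,-10 \right)} + 2} = \frac{249 + 151}{\left(-2\right) \left(-10\right) + 2} = \frac{400}{20 + 2} = \frac{400}{22} = 400 \cdot \frac{1}{22} = \frac{200}{11}$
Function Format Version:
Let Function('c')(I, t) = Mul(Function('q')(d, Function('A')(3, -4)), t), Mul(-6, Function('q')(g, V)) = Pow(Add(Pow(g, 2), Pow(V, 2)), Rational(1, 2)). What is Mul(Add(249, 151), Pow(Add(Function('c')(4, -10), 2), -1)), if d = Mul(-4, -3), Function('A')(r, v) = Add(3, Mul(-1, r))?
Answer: Rational(200, 11) ≈ 18.182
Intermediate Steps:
d = 12
Function('q')(g, V) = Mul(Rational(-1, 6), Pow(Add(Pow(V, 2), Pow(g, 2)), Rational(1, 2))) (Function('q')(g, V) = Mul(Rational(-1, 6), Pow(Add(Pow(g, 2), Pow(V, 2)), Rational(1, 2))) = Mul(Rational(-1, 6), Pow(Add(Pow(V, 2), Pow(g, 2)), Rational(1, 2))))
Function('c')(I, t) = Mul(-2, t) (Function('c')(I, t) = Mul(Mul(Rational(-1, 6), Pow(Add(Pow(Add(3, Mul(-1, 3)), 2), Pow(12, 2)), Rational(1, 2))), t) = Mul(Mul(Rational(-1, 6), Pow(Add(Pow(Add(3, -3), 2), 144), Rational(1, 2))), t) = Mul(Mul(Rational(-1, 6), Pow(Add(Pow(0, 2), 144), Rational(1, 2))), t) = Mul(Mul(Rational(-1, 6), Pow(Add(0, 144), Rational(1, 2))), t) = Mul(Mul(Rational(-1, 6), Pow(144, Rational(1, 2))), t) = Mul(Mul(Rational(-1, 6), 12), t) = Mul(-2, t))
Mul(Add(249, 151), Pow(Add(Function('c')(4, -10), 2), -1)) = Mul(Add(249, 151), Pow(Add(Mul(-2, -10), 2), -1)) = Mul(400, Pow(Add(20, 2), -1)) = Mul(400, Pow(22, -1)) = Mul(400, Rational(1, 22)) = Rational(200, 11)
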